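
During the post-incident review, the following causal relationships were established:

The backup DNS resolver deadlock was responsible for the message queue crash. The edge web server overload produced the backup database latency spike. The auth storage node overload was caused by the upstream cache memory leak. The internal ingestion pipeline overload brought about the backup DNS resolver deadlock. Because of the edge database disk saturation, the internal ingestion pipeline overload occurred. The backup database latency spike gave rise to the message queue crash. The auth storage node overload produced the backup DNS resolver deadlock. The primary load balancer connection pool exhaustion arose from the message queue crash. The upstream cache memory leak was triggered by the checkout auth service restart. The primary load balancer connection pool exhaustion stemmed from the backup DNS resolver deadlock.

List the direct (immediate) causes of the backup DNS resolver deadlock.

the auth storage node overload, the internal ingestion pipeline overload

Upstream contributors include the checkout auth service restart, the upstream cache memory leak, the edge database disk saturation, but only the auth storage node overload, the internal ingestion pipeline overload feed directly into the backup DNS resolver deadlock.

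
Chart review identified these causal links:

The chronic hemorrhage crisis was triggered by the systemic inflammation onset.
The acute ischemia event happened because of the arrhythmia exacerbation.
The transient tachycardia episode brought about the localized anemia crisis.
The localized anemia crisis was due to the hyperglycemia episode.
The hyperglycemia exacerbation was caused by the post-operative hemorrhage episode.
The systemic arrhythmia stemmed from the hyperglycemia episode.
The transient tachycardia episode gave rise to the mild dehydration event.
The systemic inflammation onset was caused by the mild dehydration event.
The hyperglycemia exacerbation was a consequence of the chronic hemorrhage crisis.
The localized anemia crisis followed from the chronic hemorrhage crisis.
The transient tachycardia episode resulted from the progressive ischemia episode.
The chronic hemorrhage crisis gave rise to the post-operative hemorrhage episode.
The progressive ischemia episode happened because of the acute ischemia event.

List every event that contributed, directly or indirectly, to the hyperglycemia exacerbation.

the acute ischemia event, the arrhythmia exacerbation, the chronic hemorrhage crisis, the mild dehydration event, the post-operative hemorrhage episode, the progressive ischemia episode, the systemic inflammation onset, the transient tachycardia episode

Immediate causes of the hyperglycemia exacerbation: the chronic hemorrhage crisis, the post-operative hemorrhage episode.
Further upstream: the arrhythmia exacerbation, the acute ischemia event, the progressive ischemia episode, the transient tachycardia episode, the mild dehydration event, the systemic inflammation onset.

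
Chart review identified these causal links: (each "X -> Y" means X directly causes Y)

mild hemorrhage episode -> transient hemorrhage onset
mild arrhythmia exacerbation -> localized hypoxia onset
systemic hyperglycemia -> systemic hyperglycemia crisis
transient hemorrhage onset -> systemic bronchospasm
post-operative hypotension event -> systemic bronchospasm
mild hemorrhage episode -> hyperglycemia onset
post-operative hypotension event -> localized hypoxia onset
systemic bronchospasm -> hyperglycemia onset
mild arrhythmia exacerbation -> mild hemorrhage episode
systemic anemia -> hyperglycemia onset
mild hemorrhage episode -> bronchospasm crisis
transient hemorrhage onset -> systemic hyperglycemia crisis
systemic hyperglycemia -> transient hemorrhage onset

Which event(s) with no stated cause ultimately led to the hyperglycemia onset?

Tracing upstream from the hyperglycemia onset: the hyperglycemia onset ← the mild hemorrhage episode ← the mild arrhythmia exacerbation.
A separate upstream branch: the hyperglycemia onset ← the systemic bronchospasm ← the post-operative hypotension event.
A separate upstream branch: the hyperglycemia onset ← the systemic bronchospasm ← the transient hemorrhage onset ← the systemic hyperglycemia.
A separate upstream branch: the hyperglycemia onset ← the systemic anemia.
Each of those chain origins has no stated cause.

the mild arrhythmia exacerbation, the post-operative hypotension event, the systemic anemia, the systemic hyperglycemia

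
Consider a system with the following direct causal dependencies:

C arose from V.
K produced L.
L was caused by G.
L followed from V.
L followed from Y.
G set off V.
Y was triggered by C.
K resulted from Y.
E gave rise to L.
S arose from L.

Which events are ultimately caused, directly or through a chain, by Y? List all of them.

Direct effects: K, L.
2 steps out: S.
Not reachable from it: G, V, C, E.

K, L, S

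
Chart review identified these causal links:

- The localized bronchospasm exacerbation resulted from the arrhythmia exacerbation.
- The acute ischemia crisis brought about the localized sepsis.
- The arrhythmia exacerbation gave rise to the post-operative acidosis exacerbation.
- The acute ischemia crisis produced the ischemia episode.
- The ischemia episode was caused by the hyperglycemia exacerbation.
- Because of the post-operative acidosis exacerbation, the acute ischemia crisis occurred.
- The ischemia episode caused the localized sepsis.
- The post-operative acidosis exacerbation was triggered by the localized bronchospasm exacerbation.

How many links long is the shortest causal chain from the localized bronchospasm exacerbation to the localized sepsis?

3

Shortest chain: the localized bronchospasm exacerbation → the post-operative acidosis exacerbation → the acute ischemia crisis → the localized sepsis.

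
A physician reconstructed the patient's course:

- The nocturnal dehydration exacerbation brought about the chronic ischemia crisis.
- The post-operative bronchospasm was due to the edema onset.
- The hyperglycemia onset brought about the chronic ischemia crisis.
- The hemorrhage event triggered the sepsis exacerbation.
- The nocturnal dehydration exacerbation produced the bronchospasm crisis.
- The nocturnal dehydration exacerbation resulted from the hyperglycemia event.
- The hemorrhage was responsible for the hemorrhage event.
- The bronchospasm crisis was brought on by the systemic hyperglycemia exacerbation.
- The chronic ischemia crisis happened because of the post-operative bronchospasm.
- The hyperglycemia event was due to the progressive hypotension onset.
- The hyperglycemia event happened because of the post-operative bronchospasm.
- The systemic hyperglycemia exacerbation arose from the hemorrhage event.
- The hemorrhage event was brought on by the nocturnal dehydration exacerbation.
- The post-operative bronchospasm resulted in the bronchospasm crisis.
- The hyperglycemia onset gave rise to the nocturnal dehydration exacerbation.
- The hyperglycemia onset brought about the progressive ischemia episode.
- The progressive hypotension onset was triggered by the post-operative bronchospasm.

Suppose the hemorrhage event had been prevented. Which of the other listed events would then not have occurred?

Downstream of the hemorrhage event: the sepsis exacerbation, the systemic hyperglycemia exacerbation, the bronchospasm crisis.
Of those, still caused via another path: the bronchospasm crisis.
The remainder have no surviving cause.

the sepsis exacerbation, the systemic hyperglycemia exacerbation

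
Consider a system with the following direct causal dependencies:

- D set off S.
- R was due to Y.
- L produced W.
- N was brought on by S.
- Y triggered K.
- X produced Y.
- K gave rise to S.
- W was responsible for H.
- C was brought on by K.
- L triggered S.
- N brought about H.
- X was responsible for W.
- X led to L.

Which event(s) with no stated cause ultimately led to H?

Tracing upstream from H: H ← W ← X.
A separate upstream branch: H ← N ← S ← D.
Each of those chain origins has no stated cause.

D, X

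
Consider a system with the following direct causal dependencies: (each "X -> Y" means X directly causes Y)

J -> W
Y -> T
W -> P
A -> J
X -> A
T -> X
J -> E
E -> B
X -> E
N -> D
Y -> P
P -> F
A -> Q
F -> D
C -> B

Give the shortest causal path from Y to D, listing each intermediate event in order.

Y → P
P → F
F → D
Length: 3 steps.

Y → P → F → D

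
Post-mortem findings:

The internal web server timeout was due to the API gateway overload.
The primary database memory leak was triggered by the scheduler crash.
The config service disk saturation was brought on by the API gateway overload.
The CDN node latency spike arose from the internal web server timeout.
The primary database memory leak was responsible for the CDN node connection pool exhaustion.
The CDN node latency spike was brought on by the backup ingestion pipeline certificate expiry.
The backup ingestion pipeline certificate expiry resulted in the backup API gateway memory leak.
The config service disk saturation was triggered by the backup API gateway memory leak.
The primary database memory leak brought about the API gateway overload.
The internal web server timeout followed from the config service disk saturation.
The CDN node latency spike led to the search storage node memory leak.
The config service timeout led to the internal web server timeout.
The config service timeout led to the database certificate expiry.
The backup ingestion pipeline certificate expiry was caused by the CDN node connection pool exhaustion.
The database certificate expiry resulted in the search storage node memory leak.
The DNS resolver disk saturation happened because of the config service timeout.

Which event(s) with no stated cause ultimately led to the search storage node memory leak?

the config service timeout, the scheduler crash

Tracing upstream from the search storage node memory leak: the search storage node memory leak ← the CDN node latency spike ← the backup ingestion pipeline certificate expiry ← the CDN node connection pool exhaustion ← the primary database memory leak ← the scheduler crash.
A separate upstream branch: the search storage node memory leak ← the database certificate expiry ← the config service timeout.
Each of those chain origins has no stated cause.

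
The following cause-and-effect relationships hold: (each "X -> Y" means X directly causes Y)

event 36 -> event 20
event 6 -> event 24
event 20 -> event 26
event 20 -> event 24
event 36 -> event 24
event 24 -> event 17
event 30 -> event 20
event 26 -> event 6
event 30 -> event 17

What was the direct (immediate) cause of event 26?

Upstream contributors include event 30, event 36, but only event 20 feeds directly into event 26.

event 20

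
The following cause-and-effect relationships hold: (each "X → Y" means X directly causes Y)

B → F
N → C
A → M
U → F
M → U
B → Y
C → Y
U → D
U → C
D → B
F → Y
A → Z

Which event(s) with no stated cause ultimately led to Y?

Tracing upstream from Y: Y ← C ← U ← M ← A.
A separate upstream branch: Y ← C ← N.
Each of those chain origins has no stated cause.

A, N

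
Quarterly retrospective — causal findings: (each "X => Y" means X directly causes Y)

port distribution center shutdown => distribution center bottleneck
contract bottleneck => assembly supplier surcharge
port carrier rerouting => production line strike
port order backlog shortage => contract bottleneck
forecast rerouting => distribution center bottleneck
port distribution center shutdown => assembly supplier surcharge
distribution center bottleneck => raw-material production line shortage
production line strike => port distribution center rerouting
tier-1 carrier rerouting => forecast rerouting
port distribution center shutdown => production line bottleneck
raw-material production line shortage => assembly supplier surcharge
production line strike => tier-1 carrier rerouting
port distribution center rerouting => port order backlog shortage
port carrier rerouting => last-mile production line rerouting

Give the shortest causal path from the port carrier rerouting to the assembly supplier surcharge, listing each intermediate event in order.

the port carrier rerouting → the production line strike → the port distribution center rerouting → the port order backlog shortage → the contract bottleneck → the assembly supplier surcharge

the port carrier rerouting → the production line strike
the production line strike → the port distribution center rerouting
the port distribution center rerouting → the port order backlog shortage
the port order backlog shortage → the contract bottleneck
the contract bottleneck → the assembly supplier surcharge
Length: 5 steps.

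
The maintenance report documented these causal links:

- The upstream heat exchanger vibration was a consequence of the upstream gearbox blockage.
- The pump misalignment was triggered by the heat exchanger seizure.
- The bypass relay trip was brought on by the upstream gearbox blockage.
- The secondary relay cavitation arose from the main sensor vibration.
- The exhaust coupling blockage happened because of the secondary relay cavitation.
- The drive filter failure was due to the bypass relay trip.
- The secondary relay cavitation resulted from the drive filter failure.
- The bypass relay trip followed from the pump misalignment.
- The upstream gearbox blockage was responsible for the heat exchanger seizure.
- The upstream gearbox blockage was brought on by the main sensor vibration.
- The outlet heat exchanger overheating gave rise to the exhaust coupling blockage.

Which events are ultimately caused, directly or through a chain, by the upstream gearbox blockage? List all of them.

the bypass relay trip, the drive filter failure, the exhaust coupling blockage, the heat exchanger seizure, the pump misalignment, the secondary relay cavitation, the upstream heat exchanger vibration

Direct effects: the heat exchanger seizure, the upstream heat exchanger vibration, the bypass relay trip.
2 steps out: the pump misalignment, the drive filter failure.
3 steps out: the secondary relay cavitation.
4 steps out: the exhaust coupling blockage.
Not reachable from it: the main sensor vibration, the outlet heat exchanger overheating.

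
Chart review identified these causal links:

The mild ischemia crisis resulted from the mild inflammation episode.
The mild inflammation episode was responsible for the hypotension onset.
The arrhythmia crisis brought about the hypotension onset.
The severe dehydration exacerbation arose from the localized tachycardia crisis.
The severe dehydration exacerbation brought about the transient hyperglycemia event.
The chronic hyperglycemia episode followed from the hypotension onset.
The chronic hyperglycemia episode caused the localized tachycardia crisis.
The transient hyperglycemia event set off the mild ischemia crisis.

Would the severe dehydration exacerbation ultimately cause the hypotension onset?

The severe dehydration exacerbation leads to the transient hyperglycemia event, the mild ischemia crisis; the hypotension onset is not among them.

No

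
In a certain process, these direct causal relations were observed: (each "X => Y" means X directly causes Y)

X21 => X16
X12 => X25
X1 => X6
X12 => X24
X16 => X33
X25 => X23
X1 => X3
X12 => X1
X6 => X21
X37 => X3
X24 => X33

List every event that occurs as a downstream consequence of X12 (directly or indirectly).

X1, X16, X21, X23, X24, X25, X3, X33, X6

Direct effects: X25, X1, X24.
2 steps out: X23, X6, X3, X33.
3 steps out: X21.
4 steps out: X16.
Not reachable from it: X37.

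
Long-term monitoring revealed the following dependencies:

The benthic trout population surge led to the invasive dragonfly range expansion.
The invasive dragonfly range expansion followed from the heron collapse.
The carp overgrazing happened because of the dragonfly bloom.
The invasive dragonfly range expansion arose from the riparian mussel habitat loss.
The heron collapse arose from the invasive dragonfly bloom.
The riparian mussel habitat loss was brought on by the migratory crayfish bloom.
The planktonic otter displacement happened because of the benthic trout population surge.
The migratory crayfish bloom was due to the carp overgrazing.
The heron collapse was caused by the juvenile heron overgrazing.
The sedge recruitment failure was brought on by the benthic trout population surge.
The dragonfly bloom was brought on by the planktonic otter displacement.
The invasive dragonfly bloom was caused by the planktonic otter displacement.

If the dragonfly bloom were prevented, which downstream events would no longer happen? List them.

the carp overgrazing, the migratory crayfish bloom, the riparian mussel habitat loss

Downstream of the dragonfly bloom: the carp overgrazing, the migratory crayfish bloom, the riparian mussel habitat loss, the invasive dragonfly range expansion.
Of those, still caused via another path: the invasive dragonfly range expansion.
The remainder have no surviving cause.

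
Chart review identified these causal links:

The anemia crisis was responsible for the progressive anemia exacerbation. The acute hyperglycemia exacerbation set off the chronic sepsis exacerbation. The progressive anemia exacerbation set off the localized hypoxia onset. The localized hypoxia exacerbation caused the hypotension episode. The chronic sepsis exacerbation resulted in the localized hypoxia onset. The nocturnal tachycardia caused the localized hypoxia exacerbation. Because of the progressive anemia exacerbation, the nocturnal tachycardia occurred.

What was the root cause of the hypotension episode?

Tracing upstream from the hypotension episode: the hypotension episode ← the localized hypoxia exacerbation ← the nocturnal tachycardia ← the progressive anemia exacerbation ← the anemia crisis.
The anemia crisis has no stated cause, so it is the root.

the anemia crisis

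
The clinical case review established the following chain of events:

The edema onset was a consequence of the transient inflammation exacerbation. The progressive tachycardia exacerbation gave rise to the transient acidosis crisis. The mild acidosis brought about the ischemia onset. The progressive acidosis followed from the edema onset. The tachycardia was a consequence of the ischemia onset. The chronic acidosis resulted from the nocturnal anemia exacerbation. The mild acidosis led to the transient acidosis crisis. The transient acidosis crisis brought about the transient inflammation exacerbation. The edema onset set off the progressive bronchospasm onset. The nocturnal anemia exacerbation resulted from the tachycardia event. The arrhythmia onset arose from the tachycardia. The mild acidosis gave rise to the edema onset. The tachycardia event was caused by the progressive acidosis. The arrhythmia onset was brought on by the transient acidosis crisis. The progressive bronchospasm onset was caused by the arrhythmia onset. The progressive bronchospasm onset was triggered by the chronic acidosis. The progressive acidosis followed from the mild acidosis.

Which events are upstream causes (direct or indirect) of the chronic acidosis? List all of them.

the edema onset, the mild acidosis, the nocturnal anemia exacerbation, the progressive acidosis, the progressive tachycardia exacerbation, the tachycardia event, the transient acidosis crisis, the transient inflammation exacerbation

Immediate cause of the chronic acidosis: the nocturnal anemia exacerbation.
Further upstream: the mild acidosis, the transient acidosis crisis, the transient inflammation exacerbation, the edema onset, the progressive acidosis, the tachycardia event, the progressive tachycardia exacerbation.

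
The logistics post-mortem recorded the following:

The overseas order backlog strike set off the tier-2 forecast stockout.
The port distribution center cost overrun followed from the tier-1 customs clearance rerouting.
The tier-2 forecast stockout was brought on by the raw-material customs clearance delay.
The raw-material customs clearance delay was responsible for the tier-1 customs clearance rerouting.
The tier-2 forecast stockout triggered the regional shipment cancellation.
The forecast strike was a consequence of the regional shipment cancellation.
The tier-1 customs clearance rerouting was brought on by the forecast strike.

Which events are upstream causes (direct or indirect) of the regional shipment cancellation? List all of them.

the overseas order backlog strike, the raw-material customs clearance delay, the tier-2 forecast stockout

Immediate cause of the regional shipment cancellation: the tier-2 forecast stockout.
Further upstream: the overseas order backlog strike, the raw-material customs clearance delay.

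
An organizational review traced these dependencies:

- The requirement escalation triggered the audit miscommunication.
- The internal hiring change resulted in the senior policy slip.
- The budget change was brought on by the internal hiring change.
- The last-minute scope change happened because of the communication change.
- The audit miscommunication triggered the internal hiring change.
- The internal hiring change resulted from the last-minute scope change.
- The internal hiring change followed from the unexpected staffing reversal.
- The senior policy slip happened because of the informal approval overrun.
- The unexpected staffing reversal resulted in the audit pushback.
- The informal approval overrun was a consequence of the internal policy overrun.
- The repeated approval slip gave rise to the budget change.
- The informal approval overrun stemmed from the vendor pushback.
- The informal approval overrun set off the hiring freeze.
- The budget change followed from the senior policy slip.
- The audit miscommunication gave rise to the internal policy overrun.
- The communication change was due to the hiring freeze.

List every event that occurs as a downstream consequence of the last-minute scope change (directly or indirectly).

Direct effects: the internal hiring change.
2 steps out: the senior policy slip, the budget change.
Not reachable from it: the requirement escalation, the vendor pushback, the repeated approval slip, the audit miscommunication, the internal policy overrun, the informal approval overrun, the unexpected staffing reversal, the hiring freeze, the communication change, the audit pushback.

the budget change, the internal hiring change, the senior policy slip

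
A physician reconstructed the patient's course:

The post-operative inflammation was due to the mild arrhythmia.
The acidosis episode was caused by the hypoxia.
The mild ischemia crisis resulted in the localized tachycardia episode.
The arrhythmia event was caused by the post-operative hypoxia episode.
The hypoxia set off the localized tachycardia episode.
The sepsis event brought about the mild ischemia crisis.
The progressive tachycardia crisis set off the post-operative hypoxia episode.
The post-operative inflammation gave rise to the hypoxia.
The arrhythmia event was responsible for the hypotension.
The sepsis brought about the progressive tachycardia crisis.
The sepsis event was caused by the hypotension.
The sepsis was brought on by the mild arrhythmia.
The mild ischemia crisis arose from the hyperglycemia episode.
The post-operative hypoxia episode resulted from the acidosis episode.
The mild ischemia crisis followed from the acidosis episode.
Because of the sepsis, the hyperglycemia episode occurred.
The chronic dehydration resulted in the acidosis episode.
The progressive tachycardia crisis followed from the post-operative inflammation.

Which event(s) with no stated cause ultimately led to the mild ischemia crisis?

Tracing upstream from the mild ischemia crisis: the mild ischemia crisis ← the hyperglycemia episode ← the sepsis ← the mild arrhythmia.
A separate upstream branch: the mild ischemia crisis ← the acidosis episode ← the chronic dehydration.
Each of those chain origins has no stated cause.

the chronic dehydration, the mild arrhythmia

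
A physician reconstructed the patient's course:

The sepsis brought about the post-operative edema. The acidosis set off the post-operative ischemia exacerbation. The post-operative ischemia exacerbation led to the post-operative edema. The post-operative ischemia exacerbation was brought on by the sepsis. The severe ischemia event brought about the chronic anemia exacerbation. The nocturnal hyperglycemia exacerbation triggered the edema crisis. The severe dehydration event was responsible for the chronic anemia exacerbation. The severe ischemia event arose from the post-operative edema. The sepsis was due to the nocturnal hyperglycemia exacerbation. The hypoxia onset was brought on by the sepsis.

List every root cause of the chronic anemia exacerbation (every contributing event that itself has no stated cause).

the acidosis, the nocturnal hyperglycemia exacerbation, the severe dehydration event

Tracing upstream from the chronic anemia exacerbation: the chronic anemia exacerbation ← the severe ischemia event ← the post-operative edema ← the sepsis ← the nocturnal hyperglycemia exacerbation.
A separate upstream branch: the chronic anemia exacerbation ← the severe ischemia event ← the post-operative edema ← the post-operative ischemia exacerbation ← the acidosis.
A separate upstream branch: the chronic anemia exacerbation ← the severe dehydration event.
Each of those chain origins has no stated cause.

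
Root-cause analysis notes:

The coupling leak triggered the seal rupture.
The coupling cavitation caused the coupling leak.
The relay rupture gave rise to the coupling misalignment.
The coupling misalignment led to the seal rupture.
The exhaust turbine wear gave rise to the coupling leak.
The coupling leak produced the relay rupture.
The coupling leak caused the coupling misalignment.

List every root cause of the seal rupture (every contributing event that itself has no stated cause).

the coupling cavitation, the exhaust turbine wear

Tracing upstream from the seal rupture: the seal rupture ← the coupling leak ← the exhaust turbine wear.
A separate upstream branch: the seal rupture ← the coupling leak ← the coupling cavitation.
Each of those chain origins has no stated cause.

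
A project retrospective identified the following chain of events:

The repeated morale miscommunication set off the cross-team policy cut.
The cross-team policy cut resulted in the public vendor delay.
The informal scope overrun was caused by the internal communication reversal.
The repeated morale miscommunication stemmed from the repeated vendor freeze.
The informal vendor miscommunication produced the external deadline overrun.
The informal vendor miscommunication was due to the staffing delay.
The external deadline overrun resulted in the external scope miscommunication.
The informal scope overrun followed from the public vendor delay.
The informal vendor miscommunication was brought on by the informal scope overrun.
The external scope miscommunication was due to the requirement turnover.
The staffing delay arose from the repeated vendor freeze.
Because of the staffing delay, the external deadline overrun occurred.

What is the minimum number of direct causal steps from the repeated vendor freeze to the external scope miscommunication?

3

Shortest chain: the repeated vendor freeze → the staffing delay → the external deadline overrun → the external scope miscommunication.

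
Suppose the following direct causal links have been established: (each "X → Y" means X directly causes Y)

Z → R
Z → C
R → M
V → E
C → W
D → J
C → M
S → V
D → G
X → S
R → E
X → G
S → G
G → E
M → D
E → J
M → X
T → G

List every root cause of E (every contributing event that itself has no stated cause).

Tracing upstream from E: E ← R ← Z.
A separate upstream branch: E ← G ← T.
Each of those chain origins has no stated cause.

T, Z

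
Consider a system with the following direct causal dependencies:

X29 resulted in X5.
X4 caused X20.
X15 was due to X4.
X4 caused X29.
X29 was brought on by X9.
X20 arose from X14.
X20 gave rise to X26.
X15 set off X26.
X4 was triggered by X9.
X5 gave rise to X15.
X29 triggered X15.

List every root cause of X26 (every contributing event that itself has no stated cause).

X14, X9

Tracing upstream from X26: X26 ← X20 ← X4 ← X9.
A separate upstream branch: X26 ← X20 ← X14.
Each of those chain origins has no stated cause.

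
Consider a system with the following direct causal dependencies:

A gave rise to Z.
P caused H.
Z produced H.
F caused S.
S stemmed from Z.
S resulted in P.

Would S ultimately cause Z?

S leads to P, H; Z is not among them.

No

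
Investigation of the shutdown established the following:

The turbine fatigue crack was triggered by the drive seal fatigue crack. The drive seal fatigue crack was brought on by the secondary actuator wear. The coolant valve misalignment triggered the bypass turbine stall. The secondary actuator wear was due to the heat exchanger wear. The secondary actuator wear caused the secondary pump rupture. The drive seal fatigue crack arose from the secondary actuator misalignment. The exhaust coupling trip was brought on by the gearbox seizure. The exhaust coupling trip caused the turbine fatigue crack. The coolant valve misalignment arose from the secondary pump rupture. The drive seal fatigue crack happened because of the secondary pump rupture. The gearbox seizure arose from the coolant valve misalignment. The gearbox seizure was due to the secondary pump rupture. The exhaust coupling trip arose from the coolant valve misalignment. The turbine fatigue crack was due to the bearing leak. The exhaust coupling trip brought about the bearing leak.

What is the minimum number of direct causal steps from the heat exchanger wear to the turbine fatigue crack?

Shortest chain: the heat exchanger wear → the secondary actuator wear → the drive seal fatigue crack → the turbine fatigue crack.

3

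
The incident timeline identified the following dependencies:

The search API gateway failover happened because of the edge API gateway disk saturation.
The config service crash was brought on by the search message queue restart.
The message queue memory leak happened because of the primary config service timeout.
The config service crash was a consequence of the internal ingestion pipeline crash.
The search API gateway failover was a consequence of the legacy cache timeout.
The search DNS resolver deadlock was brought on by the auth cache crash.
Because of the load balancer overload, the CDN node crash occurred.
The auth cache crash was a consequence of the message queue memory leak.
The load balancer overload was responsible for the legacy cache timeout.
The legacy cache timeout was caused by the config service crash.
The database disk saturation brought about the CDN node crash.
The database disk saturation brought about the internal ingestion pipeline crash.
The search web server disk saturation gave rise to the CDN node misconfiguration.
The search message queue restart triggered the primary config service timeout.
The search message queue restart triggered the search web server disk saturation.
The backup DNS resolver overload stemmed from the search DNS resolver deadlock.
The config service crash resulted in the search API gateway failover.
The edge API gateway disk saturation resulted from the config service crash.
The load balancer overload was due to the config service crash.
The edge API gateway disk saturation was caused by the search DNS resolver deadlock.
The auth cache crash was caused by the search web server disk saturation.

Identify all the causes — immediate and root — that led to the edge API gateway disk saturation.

the auth cache crash, the config service crash, the database disk saturation, the internal ingestion pipeline crash, the message queue memory leak, the primary config service timeout, the search DNS resolver deadlock, the search message queue restart, the search web server disk saturation

Immediate causes of the edge API gateway disk saturation: the config service crash, the search DNS resolver deadlock.
Further upstream: the database disk saturation, the search message queue restart, the search web server disk saturation, the primary config service timeout, the message queue memory leak, the auth cache crash, the internal ingestion pipeline crash.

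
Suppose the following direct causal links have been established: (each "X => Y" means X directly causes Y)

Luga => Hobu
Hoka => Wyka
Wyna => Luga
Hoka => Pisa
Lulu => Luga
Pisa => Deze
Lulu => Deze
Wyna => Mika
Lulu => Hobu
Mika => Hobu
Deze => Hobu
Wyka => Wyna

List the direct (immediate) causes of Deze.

Lulu, Pisa

Upstream contributors include Hoka, but only Lulu, Pisa feed directly into Deze.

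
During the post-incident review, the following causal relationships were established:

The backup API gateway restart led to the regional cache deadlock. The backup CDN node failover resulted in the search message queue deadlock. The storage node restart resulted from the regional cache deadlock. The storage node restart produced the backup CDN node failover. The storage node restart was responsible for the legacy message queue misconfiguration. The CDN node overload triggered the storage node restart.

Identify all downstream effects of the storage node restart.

Direct effects: the legacy message queue misconfiguration, the backup CDN node failover.
2 steps out: the search message queue deadlock.
Not reachable from it: the backup API gateway restart, the regional cache deadlock, the CDN node overload.

the backup CDN node failover, the legacy message queue misconfiguration, the search message queue deadlock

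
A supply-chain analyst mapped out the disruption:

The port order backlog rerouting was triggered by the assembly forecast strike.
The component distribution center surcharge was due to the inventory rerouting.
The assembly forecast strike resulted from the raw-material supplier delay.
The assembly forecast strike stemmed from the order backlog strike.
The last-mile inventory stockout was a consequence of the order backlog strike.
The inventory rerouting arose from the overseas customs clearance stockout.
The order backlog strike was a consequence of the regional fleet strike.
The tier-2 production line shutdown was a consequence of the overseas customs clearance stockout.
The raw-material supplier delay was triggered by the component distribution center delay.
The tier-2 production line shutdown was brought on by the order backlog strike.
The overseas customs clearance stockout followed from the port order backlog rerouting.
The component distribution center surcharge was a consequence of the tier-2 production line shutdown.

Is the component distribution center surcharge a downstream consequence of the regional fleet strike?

Yes

There is a causal chain: the regional fleet strike → the order backlog strike → the tier-2 production line shutdown → the component distribution center surcharge.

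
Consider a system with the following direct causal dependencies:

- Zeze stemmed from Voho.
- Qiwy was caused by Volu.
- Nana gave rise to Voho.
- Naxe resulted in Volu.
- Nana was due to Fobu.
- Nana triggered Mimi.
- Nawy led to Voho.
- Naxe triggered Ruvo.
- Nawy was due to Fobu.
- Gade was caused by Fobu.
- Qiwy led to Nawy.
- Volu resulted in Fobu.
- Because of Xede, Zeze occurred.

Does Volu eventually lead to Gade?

There is a causal chain: Volu → Fobu → Gade.

Yes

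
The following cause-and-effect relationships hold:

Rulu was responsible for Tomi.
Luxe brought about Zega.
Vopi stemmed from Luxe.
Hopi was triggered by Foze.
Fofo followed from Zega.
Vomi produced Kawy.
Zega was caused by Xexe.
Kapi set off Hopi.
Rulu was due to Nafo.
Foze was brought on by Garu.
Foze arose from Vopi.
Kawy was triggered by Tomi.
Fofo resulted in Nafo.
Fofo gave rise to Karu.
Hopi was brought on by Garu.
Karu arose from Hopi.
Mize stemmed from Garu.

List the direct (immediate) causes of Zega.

Luxe, Xexe → Zega with nothing further upstream stated.

Luxe, Xexe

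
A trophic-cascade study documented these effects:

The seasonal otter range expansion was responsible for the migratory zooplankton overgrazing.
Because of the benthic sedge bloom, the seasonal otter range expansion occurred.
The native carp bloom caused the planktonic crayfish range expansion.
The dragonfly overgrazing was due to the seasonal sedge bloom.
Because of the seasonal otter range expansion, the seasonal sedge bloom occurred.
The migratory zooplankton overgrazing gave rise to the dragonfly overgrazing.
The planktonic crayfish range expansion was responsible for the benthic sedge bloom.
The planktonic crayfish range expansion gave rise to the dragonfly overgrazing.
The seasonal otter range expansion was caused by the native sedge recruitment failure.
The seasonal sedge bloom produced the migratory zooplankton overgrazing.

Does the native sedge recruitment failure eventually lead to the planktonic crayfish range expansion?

The native sedge recruitment failure leads to the seasonal otter range expansion, the seasonal sedge bloom, the migratory zooplankton overgrazing, the dragonfly overgrazing; the planktonic crayfish range expansion is not among them.

No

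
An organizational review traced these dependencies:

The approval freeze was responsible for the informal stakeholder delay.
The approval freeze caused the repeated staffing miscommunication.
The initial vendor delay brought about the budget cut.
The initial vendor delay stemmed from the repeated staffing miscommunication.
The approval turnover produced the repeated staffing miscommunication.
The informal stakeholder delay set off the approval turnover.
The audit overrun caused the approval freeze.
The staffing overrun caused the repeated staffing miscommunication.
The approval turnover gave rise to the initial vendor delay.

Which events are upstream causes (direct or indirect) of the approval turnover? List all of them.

Immediate cause of the approval turnover: the informal stakeholder delay.
Further upstream: the audit overrun, the approval freeze.

the approval freeze, the audit overrun, the informal stakeholder delay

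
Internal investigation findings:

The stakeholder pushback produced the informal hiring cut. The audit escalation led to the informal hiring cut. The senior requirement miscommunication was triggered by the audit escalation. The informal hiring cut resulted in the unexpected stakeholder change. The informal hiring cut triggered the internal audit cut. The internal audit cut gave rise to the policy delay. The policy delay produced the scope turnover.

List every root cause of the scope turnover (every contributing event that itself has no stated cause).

Tracing upstream from the scope turnover: the scope turnover ← the policy delay ← the internal audit cut ← the informal hiring cut ← the audit escalation.
A separate upstream branch: the scope turnover ← the policy delay ← the internal audit cut ← the informal hiring cut ← the stakeholder pushback.
Each of those chain origins has no stated cause.

the audit escalation, the stakeholder pushback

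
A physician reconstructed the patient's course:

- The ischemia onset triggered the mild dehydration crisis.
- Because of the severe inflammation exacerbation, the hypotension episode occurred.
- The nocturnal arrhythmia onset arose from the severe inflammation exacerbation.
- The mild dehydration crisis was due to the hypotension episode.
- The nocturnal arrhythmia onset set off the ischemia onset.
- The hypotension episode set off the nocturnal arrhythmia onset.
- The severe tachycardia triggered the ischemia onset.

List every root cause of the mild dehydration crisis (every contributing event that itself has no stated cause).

the severe inflammation exacerbation, the severe tachycardia

Tracing upstream from the mild dehydration crisis: the mild dehydration crisis ← the hypotension episode ← the severe inflammation exacerbation.
A separate upstream branch: the mild dehydration crisis ← the ischemia onset ← the severe tachycardia.
Each of those chain origins has no stated cause.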